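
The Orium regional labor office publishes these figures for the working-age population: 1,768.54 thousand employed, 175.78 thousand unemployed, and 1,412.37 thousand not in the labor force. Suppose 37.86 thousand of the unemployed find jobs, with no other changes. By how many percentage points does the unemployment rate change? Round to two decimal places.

Initially, labor force = 1,768.54 + 175.78 = 1,944.32 thousand, so u = 175.78/1,944.32 = 9.04%.
After the change, unemployed falls and employed rises by 37.86; labor force unchanged → E = 1,806.40, U = 137.92, labor force = 1,944.32 thousand.
New unemployment rate = 137.92 / 1,944.32 = 7.09%.
Change = 7.09% − 9.04% = −1.95 percentage points.

The unemployment rate changes by −1.95 percentage points.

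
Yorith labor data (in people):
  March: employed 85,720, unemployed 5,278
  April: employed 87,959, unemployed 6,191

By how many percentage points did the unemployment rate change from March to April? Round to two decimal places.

The unemployment rate changed by +0.78 percentage points.

March: labor force = 85,720 + 5,278 = 90,998; u = 5,278/90,998 = 5.80%.
April: labor force = 87,959 + 6,191 = 94,150; u = 6,191/94,150 = 6.58%.
Change = 6.58% − 5.80% = +0.78 pp.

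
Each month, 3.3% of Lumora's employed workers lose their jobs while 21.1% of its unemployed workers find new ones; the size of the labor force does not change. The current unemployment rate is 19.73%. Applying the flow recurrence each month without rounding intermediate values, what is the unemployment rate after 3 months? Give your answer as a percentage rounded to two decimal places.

With a fixed labor force, u_{t+1} = u_t + s·(1−u_t) − f·u_t = u_t·(1−s−f) + s.
Here 1−s−f = 0.756 and s = 0.033.
u_1 = 0.197300 × 0.756 + 0.033 = 0.182159.
u_2 = 0.182159 × 0.756 + 0.033 = 0.170712.
u_3 = 0.170712 × 0.756 + 0.033 = 0.162058.

Unemployment rate after three months ≈ 16.21%.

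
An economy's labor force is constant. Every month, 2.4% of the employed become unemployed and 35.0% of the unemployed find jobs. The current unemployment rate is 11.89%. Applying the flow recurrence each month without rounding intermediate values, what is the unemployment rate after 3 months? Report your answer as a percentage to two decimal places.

With a fixed labor force, u_{t+1} = u_t + s·(1−u_t) − f·u_t = u_t·(1−s−f) + s.
Here 1−s−f = 0.626 and s = 0.024.
u_1 = 0.118900 × 0.626 + 0.024 = 0.098431.
u_2 = 0.098431 × 0.626 + 0.024 = 0.085618.
u_3 = 0.085618 × 0.626 + 0.024 = 0.077597.

Unemployment rate after three months ≈ 7.76%.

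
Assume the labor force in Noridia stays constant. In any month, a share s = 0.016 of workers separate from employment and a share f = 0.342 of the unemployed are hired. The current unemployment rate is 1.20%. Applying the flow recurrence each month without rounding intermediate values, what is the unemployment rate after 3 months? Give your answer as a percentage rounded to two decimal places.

With a fixed labor force, u_{t+1} = u_t + s·(1−u_t) − f·u_t = u_t·(1−s−f) + s.
Here 1−s−f = 0.642 and s = 0.016.
u_1 = 0.012000 × 0.642 + 0.016 = 0.023704.
u_2 = 0.023704 × 0.642 + 0.016 = 0.031218.
u_3 = 0.031218 × 0.642 + 0.016 = 0.036042.

Unemployment rate after three months ≈ 3.60%.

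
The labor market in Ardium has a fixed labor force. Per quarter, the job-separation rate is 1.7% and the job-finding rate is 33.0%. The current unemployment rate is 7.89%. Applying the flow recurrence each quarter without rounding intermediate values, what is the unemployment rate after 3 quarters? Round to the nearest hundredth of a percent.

Unemployment rate after three quarters ≈ 5.73%.

With a fixed labor force, u_{t+1} = u_t + s·(1−u_t) − f·u_t = u_t·(1−s−f) + s.
Here 1−s−f = 0.653 and s = 0.017.
u_1 = 0.078900 × 0.653 + 0.017 = 0.068522.
u_2 = 0.068522 × 0.653 + 0.017 = 0.061745.
u_3 = 0.061745 × 0.653 + 0.017 = 0.057319.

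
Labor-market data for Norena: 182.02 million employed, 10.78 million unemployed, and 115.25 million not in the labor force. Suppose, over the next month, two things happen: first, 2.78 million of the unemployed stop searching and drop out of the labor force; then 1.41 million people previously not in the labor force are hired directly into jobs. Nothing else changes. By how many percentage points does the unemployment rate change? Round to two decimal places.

Initially, labor force = 182.02 + 10.78 = 192.80 million, so u = 10.78/192.80 = 5.59%.
After the first change, unemployed and labor force both fall by 2.78 → E = 182.02, U = 8.00, labor force = 190.02 million.
After the second change, employed and labor force both rise by 1.41; unemployed unchanged → E = 183.43, U = 8.00, labor force = 191.43 million.
New unemployment rate = 8.00 / 191.43 = 4.18%.
Change = 4.18% − 5.59% = −1.41 percentage points.

The unemployment rate changes by −1.41 percentage points.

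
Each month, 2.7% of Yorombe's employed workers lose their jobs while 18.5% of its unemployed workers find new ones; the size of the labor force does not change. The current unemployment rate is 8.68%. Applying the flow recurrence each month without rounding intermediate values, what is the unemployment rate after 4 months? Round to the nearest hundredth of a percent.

Unemployment rate after four months ≈ 11.17%.

With a fixed labor force, u_{t+1} = u_t + s·(1−u_t) − f·u_t = u_t·(1−s−f) + s.
Here 1−s−f = 0.788 and s = 0.027.
u_1 = 0.086800 × 0.788 + 0.027 = 0.095398.
u_2 = 0.095398 × 0.788 + 0.027 = 0.102174.
u_3 = 0.102174 × 0.788 + 0.027 = 0.107513.
u_4 = 0.107513 × 0.788 + 0.027 = 0.111720.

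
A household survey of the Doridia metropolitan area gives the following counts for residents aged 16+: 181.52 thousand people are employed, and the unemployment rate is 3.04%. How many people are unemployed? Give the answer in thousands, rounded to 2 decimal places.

About 5.69 thousand are unemployed.

Let U be the number unemployed. The labor force is E + U, and U/(E+U) = 0.0304.
So U = 0.0304 × 181.52 / (1 − 0.0304) = 5.5182 / 0.9696 ≈ 5.69 thousand.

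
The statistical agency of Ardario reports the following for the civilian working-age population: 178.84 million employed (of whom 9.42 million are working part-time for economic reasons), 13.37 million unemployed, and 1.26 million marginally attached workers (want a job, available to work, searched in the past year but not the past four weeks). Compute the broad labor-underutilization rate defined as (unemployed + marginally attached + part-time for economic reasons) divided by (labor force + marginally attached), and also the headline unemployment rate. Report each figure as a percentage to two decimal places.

Broad underutilization rate ≈ 12.43%; headline unemployment rate ≈ 6.96%.

Labor force = 178.84 + 13.37 = 192.21 million.
Numerator = 13.37 + 1.26 + 9.42 = 24.05 million.
Denominator = 192.21 + 1.26 = 193.47 million.
Broad rate = 24.05 / 193.47 = 12.43%.
Headline unemployment rate = 13.37 / 192.21 = 6.96%.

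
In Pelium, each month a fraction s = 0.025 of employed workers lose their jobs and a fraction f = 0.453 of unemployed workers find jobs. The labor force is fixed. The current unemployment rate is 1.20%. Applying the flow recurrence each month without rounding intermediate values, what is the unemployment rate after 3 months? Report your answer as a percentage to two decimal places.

Unemployment rate after three months ≈ 4.66%.

With a fixed labor force, u_{t+1} = u_t + s·(1−u_t) − f·u_t = u_t·(1−s−f) + s.
Here 1−s−f = 0.522 and s = 0.025.
u_1 = 0.012000 × 0.522 + 0.025 = 0.031264.
u_2 = 0.031264 × 0.522 + 0.025 = 0.041320.
u_3 = 0.041320 × 0.522 + 0.025 = 0.046569.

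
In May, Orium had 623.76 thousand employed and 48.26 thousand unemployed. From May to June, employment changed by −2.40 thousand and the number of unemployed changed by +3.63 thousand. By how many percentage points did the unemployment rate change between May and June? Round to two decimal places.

May: labor force = 623.76 + 48.26 = 672.02; u = 48.26/672.02 = 7.18%.
June: labor force = 621.36 + 51.89 = 673.25; u = 51.89/673.25 = 7.71%.
Change = 7.71% − 7.18% = +0.53 pp.

The unemployment rate changed by +0.53 percentage points.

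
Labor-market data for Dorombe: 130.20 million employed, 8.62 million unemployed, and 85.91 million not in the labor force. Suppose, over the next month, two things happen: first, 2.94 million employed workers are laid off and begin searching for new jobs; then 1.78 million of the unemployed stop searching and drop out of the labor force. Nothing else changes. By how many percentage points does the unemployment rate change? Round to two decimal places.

Initially, labor force = 130.20 + 8.62 = 138.82 million, so u = 8.62/138.82 = 6.21%.
After the first change, employed falls and unemployed rises by 2.94; labor force unchanged → E = 127.26, U = 11.56, labor force = 138.82 million.
After the second change, unemployed and labor force both fall by 1.78 → E = 127.26, U = 9.78, labor force = 137.04 million.
New unemployment rate = 9.78 / 137.04 = 7.14%.
Change = 7.14% − 6.21% = +0.93 percentage points.

The unemployment rate changes by +0.93 percentage points.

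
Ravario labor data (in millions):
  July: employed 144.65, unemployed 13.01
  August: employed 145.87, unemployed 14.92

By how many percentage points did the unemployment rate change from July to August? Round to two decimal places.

The unemployment rate changed by +1.03 percentage points.

July: labor force = 144.65 + 13.01 = 157.66; u = 13.01/157.66 = 8.25%.
August: labor force = 145.87 + 14.92 = 160.79; u = 14.92/160.79 = 9.28%.
Change = 9.28% − 8.25% = +1.03 pp.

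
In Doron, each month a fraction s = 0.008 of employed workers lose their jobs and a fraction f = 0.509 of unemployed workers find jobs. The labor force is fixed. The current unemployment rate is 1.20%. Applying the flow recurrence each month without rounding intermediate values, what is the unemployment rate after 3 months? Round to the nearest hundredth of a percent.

Unemployment rate after three months ≈ 1.51%.

With a fixed labor force, u_{t+1} = u_t + s·(1−u_t) − f·u_t = u_t·(1−s−f) + s.
Here 1−s−f = 0.483 and s = 0.008.
u_1 = 0.012000 × 0.483 + 0.008 = 0.013796.
u_2 = 0.013796 × 0.483 + 0.008 = 0.014663.
u_3 = 0.014663 × 0.483 + 0.008 = 0.015082.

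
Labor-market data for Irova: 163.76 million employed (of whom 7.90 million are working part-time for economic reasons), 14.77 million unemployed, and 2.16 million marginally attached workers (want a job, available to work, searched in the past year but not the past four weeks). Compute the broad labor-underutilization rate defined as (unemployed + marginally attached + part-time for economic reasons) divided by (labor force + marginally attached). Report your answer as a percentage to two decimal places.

Broad underutilization rate ≈ 13.74%.

Labor force = 163.76 + 14.77 = 178.53 million.
Numerator = 14.77 + 2.16 + 7.90 = 24.83 million.
Denominator = 178.53 + 2.16 = 180.69 million.
Broad rate = 24.83 / 180.69 = 13.74%.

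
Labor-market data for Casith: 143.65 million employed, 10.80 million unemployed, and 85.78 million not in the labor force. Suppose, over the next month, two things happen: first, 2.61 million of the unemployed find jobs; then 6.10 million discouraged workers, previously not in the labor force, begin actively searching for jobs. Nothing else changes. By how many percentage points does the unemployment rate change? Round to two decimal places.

The unemployment rate changes by +1.91 percentage points.

Initially, labor force = 143.65 + 10.80 = 154.45 million, so u = 10.80/154.45 = 6.99%.
After the first change, unemployed falls and employed rises by 2.61; labor force unchanged → E = 146.26, U = 8.19, labor force = 154.45 million.
After the second change, unemployed and labor force both rise by 6.10 → E = 146.26, U = 14.29, labor force = 160.55 million.
New unemployment rate = 14.29 / 160.55 = 8.90%.
Change = 8.90% − 6.99% = +1.91 percentage points.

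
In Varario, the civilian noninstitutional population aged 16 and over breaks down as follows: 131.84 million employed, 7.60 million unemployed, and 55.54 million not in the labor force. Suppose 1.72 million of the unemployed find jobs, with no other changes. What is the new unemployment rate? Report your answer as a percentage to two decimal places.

Initially, labor force = 131.84 + 7.60 = 139.44 million, so u = 7.60/139.44 = 5.45%.
After the change, unemployed falls and employed rises by 1.72; labor force unchanged → E = 133.56, U = 5.88, labor force = 139.44 million.
New unemployment rate = 5.88 / 139.44 = 4.22%.

New unemployment rate ≈ 4.22%.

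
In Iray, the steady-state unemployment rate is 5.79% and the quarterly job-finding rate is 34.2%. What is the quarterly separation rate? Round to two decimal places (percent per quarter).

Separation rate ≈ 2.10% per quarter.

From u* = s/(s+f): s = u·f/(1−u).
s = 0.0579 × 34.2 / (1 − 0.0579) = 1.9802 / 0.9421 ≈ 2.10% per quarter.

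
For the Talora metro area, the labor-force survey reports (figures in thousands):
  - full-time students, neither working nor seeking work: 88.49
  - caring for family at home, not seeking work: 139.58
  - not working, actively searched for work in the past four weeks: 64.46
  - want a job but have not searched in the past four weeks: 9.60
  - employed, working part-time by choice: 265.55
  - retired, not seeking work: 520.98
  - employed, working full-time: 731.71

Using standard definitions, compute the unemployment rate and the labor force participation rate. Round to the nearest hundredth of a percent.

Employed = 265.55 + 731.71 = 997.26 thousand.
Unemployed = 64.46 thousand.
Labor force = 997.26 + 64.46 = 1,061.72 thousand.
Not in labor force = 88.49 + 139.58 + 9.60 + 520.98 = 758.65 thousand (those not working and not actively searching are outside the labor force — including those who want a job but have given up searching).
Civilian working-age population = 1,061.72 + 758.65 = 1,820.37 thousand.
Unemployment rate = 64.46 / 1,061.72 = 6.07%.
Labor force participation rate = 1,061.72 / 1,820.37 = 58.32%.

Unemployment rate ≈ 6.07%; labor force participation rate ≈ 58.32%.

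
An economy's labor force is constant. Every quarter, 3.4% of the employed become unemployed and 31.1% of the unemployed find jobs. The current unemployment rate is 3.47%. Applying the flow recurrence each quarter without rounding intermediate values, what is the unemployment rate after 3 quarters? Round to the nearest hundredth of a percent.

With a fixed labor force, u_{t+1} = u_t + s·(1−u_t) − f·u_t = u_t·(1−s−f) + s.
Here 1−s−f = 0.655 and s = 0.034.
u_1 = 0.034700 × 0.655 + 0.034 = 0.056729.
u_2 = 0.056729 × 0.655 + 0.034 = 0.071157.
u_3 = 0.071157 × 0.655 + 0.034 = 0.080608.

Unemployment rate after three quarters ≈ 8.06%.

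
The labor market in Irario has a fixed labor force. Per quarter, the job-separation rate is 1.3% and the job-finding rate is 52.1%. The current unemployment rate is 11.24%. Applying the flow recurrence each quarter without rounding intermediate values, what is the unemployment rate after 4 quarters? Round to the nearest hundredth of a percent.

Unemployment rate after four quarters ≈ 2.85%.

With a fixed labor force, u_{t+1} = u_t + s·(1−u_t) − f·u_t = u_t·(1−s−f) + s.
Here 1−s−f = 0.466 and s = 0.013.
u_1 = 0.112400 × 0.466 + 0.013 = 0.065378.
u_2 = 0.065378 × 0.466 + 0.013 = 0.043466.
u_3 = 0.043466 × 0.466 + 0.013 = 0.033255.
u_4 = 0.033255 × 0.466 + 0.013 = 0.028497.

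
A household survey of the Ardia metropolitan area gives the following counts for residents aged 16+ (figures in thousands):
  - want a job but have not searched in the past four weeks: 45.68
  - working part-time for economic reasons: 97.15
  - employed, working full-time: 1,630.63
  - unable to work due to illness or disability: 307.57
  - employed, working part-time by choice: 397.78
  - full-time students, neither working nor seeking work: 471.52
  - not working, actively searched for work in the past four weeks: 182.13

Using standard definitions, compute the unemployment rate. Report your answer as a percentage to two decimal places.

Unemployment rate ≈ 7.89%.

Employed = 97.15 + 1,630.63 + 397.78 = 2,125.56 thousand (anyone who worked, including part-time for economic reasons, counts as employed).
Unemployed = 182.13 thousand.
Labor force = 2,125.56 + 182.13 = 2,307.69 thousand.
Unemployment rate = 182.13 / 2,307.69 = 7.89%.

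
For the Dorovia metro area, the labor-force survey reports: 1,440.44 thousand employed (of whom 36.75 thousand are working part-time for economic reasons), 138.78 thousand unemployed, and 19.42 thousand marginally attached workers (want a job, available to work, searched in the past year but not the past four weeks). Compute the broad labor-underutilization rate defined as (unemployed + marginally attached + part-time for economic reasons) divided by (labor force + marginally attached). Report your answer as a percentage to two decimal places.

Broad underutilization rate ≈ 12.19%.

Labor force = 1,440.44 + 138.78 = 1,579.22 thousand.
Numerator = 138.78 + 19.42 + 36.75 = 194.95 thousand.
Denominator = 1,579.22 + 19.42 = 1,598.64 thousand.
Broad rate = 194.95 / 1,598.64 = 12.19%.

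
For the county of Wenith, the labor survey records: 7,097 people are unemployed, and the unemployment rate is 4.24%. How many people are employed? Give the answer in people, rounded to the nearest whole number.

Labor force = U / u = 7,097 / 0.0424 ≈ 167,382.
Employed = labor force − unemployed = 167,382 − 7,097 = 160,285.

About 160,285 are employed.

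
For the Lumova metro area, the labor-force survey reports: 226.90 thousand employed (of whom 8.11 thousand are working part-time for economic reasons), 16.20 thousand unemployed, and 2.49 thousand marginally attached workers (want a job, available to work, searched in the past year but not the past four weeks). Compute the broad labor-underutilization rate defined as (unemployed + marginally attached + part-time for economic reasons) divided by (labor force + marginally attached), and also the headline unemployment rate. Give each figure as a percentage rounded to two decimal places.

Broad underutilization rate ≈ 10.91%; headline unemployment rate ≈ 6.66%.

Labor force = 226.90 + 16.20 = 243.10 thousand.
Numerator = 16.20 + 2.49 + 8.11 = 26.80 thousand.
Denominator = 243.10 + 2.49 = 245.59 thousand.
Broad rate = 26.80 / 245.59 = 10.91%.
Headline unemployment rate = 16.20 / 243.10 = 6.66%.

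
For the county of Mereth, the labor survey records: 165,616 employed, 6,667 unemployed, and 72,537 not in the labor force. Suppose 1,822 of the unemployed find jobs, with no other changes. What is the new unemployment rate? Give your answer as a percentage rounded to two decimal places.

New unemployment rate ≈ 2.81%.

Initially, labor force = 165,616 + 6,667 = 172,283, so u = 6,667/172,283 = 3.87%.
After the change, unemployed falls and employed rises by 1,822; labor force unchanged → E = 167,438, U = 4,845, labor force = 172,283.
New unemployment rate = 4,845 / 172,283 = 2.81%.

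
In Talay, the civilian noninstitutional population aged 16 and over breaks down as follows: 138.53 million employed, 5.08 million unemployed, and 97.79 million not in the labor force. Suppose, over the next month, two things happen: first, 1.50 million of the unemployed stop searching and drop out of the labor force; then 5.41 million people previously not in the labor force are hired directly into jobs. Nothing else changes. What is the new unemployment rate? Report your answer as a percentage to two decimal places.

New unemployment rate ≈ 2.43%.

Initially, labor force = 138.53 + 5.08 = 143.61 million, so u = 5.08/143.61 = 3.54%.
After the first change, unemployed and labor force both fall by 1.50 → E = 138.53, U = 3.58, labor force = 142.11 million.
After the second change, employed and labor force both rise by 5.41; unemployed unchanged → E = 143.94, U = 3.58, labor force = 147.52 million.
New unemployment rate = 3.58 / 147.52 = 2.43%.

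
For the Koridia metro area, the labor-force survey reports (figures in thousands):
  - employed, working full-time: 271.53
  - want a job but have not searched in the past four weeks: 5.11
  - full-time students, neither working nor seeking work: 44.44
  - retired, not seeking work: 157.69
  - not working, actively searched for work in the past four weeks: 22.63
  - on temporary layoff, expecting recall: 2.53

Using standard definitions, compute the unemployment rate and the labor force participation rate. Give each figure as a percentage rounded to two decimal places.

Employed = 271.53 thousand.
Unemployed = 22.63 + 2.53 = 25.16 thousand (jobless and actively searching, or on temporary layoff).
Labor force = 271.53 + 25.16 = 296.69 thousand.
Not in labor force = 5.11 + 44.44 + 157.69 = 207.24 thousand (those not working and not actively searching are outside the labor force — including those who want a job but have given up searching).
Civilian working-age population = 296.69 + 207.24 = 503.93 thousand.
Unemployment rate = 25.16 / 296.69 = 8.48%.
Labor force participation rate = 296.69 / 503.93 = 58.88%.

Unemployment rate ≈ 8.48%; labor force participation rate ≈ 58.88%.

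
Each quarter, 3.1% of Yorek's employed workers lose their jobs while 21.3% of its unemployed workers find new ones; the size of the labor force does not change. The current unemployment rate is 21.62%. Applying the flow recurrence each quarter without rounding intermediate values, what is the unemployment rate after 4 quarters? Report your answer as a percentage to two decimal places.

With a fixed labor force, u_{t+1} = u_t + s·(1−u_t) − f·u_t = u_t·(1−s−f) + s.
Here 1−s−f = 0.756 and s = 0.031.
u_1 = 0.216200 × 0.756 + 0.031 = 0.194447.
u_2 = 0.194447 × 0.756 + 0.031 = 0.178002.
u_3 = 0.178002 × 0.756 + 0.031 = 0.165570.
u_4 = 0.165570 × 0.756 + 0.031 = 0.156171.

Unemployment rate after four quarters ≈ 15.62%.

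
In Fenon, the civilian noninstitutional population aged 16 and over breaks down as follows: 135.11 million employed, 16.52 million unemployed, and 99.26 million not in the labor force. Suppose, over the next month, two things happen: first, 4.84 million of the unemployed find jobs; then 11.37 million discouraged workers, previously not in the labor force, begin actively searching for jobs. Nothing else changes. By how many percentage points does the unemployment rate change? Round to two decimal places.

The unemployment rate changes by +3.25 percentage points.

Initially, labor force = 135.11 + 16.52 = 151.63 million, so u = 16.52/151.63 = 10.89%.
After the first change, unemployed falls and employed rises by 4.84; labor force unchanged → E = 139.95, U = 11.68, labor force = 151.63 million.
After the second change, unemployed and labor force both rise by 11.37 → E = 139.95, U = 23.05, labor force = 163.00 million.
New unemployment rate = 23.05 / 163.00 = 14.14%.
Change = 14.14% − 10.89% = +3.25 percentage points.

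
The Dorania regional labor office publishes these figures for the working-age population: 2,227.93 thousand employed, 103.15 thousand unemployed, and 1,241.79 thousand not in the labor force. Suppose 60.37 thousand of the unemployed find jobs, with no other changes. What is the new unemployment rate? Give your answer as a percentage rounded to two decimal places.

New unemployment rate ≈ 1.84%.

Initially, labor force = 2,227.93 + 103.15 = 2,331.08 thousand, so u = 103.15/2,331.08 = 4.42%.
After the change, unemployed falls and employed rises by 60.37; labor force unchanged → E = 2,288.30, U = 42.78, labor force = 2,331.08 thousand.
New unemployment rate = 42.78 / 2,331.08 = 1.84%.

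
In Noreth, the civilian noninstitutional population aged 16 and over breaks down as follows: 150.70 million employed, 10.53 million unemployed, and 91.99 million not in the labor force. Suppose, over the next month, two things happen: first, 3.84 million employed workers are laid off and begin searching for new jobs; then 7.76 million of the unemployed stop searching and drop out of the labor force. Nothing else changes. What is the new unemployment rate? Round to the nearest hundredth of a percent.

Initially, labor force = 150.70 + 10.53 = 161.23 million, so u = 10.53/161.23 = 6.53%.
After the first change, employed falls and unemployed rises by 3.84; labor force unchanged → E = 146.86, U = 14.37, labor force = 161.23 million.
After the second change, unemployed and labor force both fall by 7.76 → E = 146.86, U = 6.61, labor force = 153.47 million.
New unemployment rate = 6.61 / 153.47 = 4.31%.

New unemployment rate ≈ 4.31%.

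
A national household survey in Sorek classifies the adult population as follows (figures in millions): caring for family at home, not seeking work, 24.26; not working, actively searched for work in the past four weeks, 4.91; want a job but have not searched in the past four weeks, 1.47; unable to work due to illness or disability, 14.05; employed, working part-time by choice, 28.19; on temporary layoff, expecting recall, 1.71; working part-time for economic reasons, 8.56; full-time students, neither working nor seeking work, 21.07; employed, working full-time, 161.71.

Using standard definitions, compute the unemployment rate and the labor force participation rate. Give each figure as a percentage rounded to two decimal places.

Employed = 28.19 + 8.56 + 161.71 = 198.46 million (anyone who worked, including part-time for economic reasons, counts as employed).
Unemployed = 4.91 + 1.71 = 6.62 million (jobless and actively searching, or on temporary layoff).
Labor force = 198.46 + 6.62 = 205.08 million.
Not in labor force = 24.26 + 1.47 + 14.05 + 21.07 = 60.85 million (those not working and not actively searching are outside the labor force — including those who want a job but have given up searching).
Civilian working-age population = 205.08 + 60.85 = 265.93 million.
Unemployment rate = 6.62 / 205.08 = 3.23%.
Labor force participation rate = 205.08 / 265.93 = 77.12%.

Unemployment rate ≈ 3.23%; labor force participation rate ≈ 77.12%.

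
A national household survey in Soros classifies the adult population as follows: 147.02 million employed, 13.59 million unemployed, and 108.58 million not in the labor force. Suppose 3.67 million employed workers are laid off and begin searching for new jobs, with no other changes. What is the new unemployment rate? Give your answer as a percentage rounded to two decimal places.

New unemployment rate ≈ 10.75%.

Initially, labor force = 147.02 + 13.59 = 160.61 million, so u = 13.59/160.61 = 8.46%.
After the change, employed falls and unemployed rises by 3.67; labor force unchanged → E = 143.35, U = 17.26, labor force = 160.61 million.
New unemployment rate = 17.26 / 160.61 = 10.75%.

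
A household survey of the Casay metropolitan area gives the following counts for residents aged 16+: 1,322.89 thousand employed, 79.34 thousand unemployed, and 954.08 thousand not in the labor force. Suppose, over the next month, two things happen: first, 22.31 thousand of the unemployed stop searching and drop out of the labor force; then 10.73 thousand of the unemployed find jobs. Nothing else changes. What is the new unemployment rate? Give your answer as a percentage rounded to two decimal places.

Initially, labor force = 1,322.89 + 79.34 = 1,402.23 thousand, so u = 79.34/1,402.23 = 5.66%.
After the first change, unemployed and labor force both fall by 22.31 → E = 1,322.89, U = 57.03, labor force = 1,379.92 thousand.
After the second change, unemployed falls and employed rises by 10.73; labor force unchanged → E = 1,333.62, U = 46.30, labor force = 1,379.92 thousand.
New unemployment rate = 46.30 / 1,379.92 = 3.36%.

New unemployment rate ≈ 3.36%.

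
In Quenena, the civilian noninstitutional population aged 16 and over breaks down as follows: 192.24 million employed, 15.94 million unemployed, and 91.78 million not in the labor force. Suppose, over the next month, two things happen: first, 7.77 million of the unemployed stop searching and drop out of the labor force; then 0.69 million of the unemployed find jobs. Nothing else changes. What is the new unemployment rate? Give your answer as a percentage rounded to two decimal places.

Initially, labor force = 192.24 + 15.94 = 208.18 million, so u = 15.94/208.18 = 7.66%.
After the first change, unemployed and labor force both fall by 7.77 → E = 192.24, U = 8.17, labor force = 200.41 million.
After the second change, unemployed falls and employed rises by 0.69; labor force unchanged → E = 192.93, U = 7.48, labor force = 200.41 million.
New unemployment rate = 7.48 / 200.41 = 3.73%.

New unemployment rate ≈ 3.73%.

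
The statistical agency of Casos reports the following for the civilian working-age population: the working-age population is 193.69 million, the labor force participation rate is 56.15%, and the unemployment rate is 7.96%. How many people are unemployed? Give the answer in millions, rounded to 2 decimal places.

Labor force = 0.5615 × 193.69 = 108.76 million.
Unemployed = 0.0796 × 108.76 ≈ 8.66 million.

About 8.66 million are unemployed.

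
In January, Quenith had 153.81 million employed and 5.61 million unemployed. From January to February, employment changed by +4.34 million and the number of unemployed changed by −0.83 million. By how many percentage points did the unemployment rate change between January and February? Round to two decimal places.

The unemployment rate changed by −0.59 percentage points.

January: labor force = 153.81 + 5.61 = 159.42; u = 5.61/159.42 = 3.52%.
February: labor force = 158.15 + 4.78 = 162.93; u = 4.78/162.93 = 2.93%.
Change = 2.93% − 3.52% = −0.59 pp.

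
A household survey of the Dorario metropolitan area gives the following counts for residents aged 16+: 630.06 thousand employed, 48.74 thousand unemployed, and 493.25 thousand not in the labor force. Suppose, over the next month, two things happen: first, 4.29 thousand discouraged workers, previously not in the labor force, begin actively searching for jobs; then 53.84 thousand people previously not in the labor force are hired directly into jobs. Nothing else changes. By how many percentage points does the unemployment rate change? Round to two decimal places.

The unemployment rate changes by +0.02 percentage points.

Initially, labor force = 630.06 + 48.74 = 678.80 thousand, so u = 48.74/678.80 = 7.18%.
After the first change, unemployed and labor force both rise by 4.29 → E = 630.06, U = 53.03, labor force = 683.09 thousand.
After the second change, employed and labor force both rise by 53.84; unemployed unchanged → E = 683.90, U = 53.03, labor force = 736.93 thousand.
New unemployment rate = 53.03 / 736.93 = 7.20%.
Change = 7.20% − 7.18% = +0.02 percentage points.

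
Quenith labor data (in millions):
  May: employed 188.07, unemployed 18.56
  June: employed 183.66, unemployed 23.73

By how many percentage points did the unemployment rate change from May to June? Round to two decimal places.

The unemployment rate changed by +2.46 percentage points.

May: labor force = 188.07 + 18.56 = 206.63; u = 18.56/206.63 = 8.98%.
June: labor force = 183.66 + 23.73 = 207.39; u = 23.73/207.39 = 11.44%.
Change = 11.44% − 8.98% = +2.46 pp.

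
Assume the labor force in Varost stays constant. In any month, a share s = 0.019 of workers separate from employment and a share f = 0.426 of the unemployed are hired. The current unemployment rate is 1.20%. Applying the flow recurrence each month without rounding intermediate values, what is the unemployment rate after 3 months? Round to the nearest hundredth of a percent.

With a fixed labor force, u_{t+1} = u_t + s·(1−u_t) − f·u_t = u_t·(1−s−f) + s.
Here 1−s−f = 0.555 and s = 0.019.
u_1 = 0.012000 × 0.555 + 0.019 = 0.025660.
u_2 = 0.025660 × 0.555 + 0.019 = 0.033241.
u_3 = 0.033241 × 0.555 + 0.019 = 0.037449.

Unemployment rate after three months ≈ 3.74%.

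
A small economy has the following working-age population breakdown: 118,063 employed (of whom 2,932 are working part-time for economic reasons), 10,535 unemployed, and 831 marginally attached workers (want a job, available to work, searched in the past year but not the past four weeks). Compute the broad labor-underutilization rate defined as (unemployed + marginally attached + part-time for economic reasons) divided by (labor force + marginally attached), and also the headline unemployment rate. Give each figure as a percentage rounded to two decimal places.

Labor force = 118,063 + 10,535 = 128,598.
Numerator = 10,535 + 831 + 2,932 = 14,298.
Denominator = 128,598 + 831 = 129,429.
Broad rate = 14,298 / 129,429 = 11.05%.
Headline unemployment rate = 10,535 / 128,598 = 8.19%.

Broad underutilization rate ≈ 11.05%; headline unemployment rate ≈ 8.19%.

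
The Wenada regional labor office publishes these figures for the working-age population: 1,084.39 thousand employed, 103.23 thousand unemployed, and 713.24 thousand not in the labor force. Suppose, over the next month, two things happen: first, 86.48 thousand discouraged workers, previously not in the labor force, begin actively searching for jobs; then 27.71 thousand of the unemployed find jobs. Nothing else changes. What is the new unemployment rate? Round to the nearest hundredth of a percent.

New unemployment rate ≈ 12.71%.

Initially, labor force = 1,084.39 + 103.23 = 1,187.62 thousand, so u = 103.23/1,187.62 = 8.69%.
After the first change, unemployed and labor force both rise by 86.48 → E = 1,084.39, U = 189.71, labor force = 1,274.10 thousand.
After the second change, unemployed falls and employed rises by 27.71; labor force unchanged → E = 1,112.10, U = 162.00, labor force = 1,274.10 thousand.
New unemployment rate = 162.00 / 1,274.10 = 12.71%.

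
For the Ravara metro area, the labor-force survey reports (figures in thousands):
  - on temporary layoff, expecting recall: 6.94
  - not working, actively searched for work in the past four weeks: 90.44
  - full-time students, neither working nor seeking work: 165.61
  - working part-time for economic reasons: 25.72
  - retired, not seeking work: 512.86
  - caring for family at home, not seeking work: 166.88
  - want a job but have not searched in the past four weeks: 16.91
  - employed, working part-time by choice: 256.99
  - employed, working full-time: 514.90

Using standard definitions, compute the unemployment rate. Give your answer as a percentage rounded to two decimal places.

Unemployment rate ≈ 10.88%.

Employed = 25.72 + 256.99 + 514.90 = 797.61 thousand (anyone who worked, including part-time for economic reasons, counts as employed).
Unemployed = 6.94 + 90.44 = 97.38 thousand (jobless and actively searching, or on temporary layoff).
Labor force = 797.61 + 97.38 = 894.99 thousand.
Unemployment rate = 97.38 / 894.99 = 10.88%.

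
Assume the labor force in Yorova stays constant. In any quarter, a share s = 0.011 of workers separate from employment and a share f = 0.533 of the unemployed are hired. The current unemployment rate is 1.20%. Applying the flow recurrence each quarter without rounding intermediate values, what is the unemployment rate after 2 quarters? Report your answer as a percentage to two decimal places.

With a fixed labor force, u_{t+1} = u_t + s·(1−u_t) − f·u_t = u_t·(1−s−f) + s.
Here 1−s−f = 0.456 and s = 0.011.
u_1 = 0.012000 × 0.456 + 0.011 = 0.016472.
u_2 = 0.016472 × 0.456 + 0.011 = 0.018511.

Unemployment rate after two quarters ≈ 1.85%.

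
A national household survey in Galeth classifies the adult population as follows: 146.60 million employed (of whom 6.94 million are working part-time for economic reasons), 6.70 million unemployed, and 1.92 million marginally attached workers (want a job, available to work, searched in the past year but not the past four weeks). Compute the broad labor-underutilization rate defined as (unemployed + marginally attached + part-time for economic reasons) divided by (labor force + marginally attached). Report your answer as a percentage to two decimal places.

Broad underutilization rate ≈ 10.02%.

Labor force = 146.60 + 6.70 = 153.30 million.
Numerator = 6.70 + 1.92 + 6.94 = 15.56 million.
Denominator = 153.30 + 1.92 = 155.22 million.
Broad rate = 15.56 / 155.22 = 10.02%.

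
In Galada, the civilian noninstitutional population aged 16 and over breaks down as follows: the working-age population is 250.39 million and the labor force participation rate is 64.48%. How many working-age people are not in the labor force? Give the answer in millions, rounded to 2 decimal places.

About 88.94 million are not in the labor force.

Share not in the labor force = 1 − 0.6448 = 0.3552.
Not in labor force = 0.3552 × 250.39 ≈ 88.94 million.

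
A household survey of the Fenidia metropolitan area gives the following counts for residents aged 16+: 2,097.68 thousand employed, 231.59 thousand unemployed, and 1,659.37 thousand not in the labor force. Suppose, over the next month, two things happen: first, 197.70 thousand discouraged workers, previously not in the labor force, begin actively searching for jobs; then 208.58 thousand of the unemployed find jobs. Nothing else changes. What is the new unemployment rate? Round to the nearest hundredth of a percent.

Initially, labor force = 2,097.68 + 231.59 = 2,329.27 thousand, so u = 231.59/2,329.27 = 9.94%.
After the first change, unemployed and labor force both rise by 197.70 → E = 2,097.68, U = 429.29, labor force = 2,526.97 thousand.
After the second change, unemployed falls and employed rises by 208.58; labor force unchanged → E = 2,306.26, U = 220.71, labor force = 2,526.97 thousand.
New unemployment rate = 220.71 / 2,526.97 = 8.73%.

New unemployment rate ≈ 8.73%.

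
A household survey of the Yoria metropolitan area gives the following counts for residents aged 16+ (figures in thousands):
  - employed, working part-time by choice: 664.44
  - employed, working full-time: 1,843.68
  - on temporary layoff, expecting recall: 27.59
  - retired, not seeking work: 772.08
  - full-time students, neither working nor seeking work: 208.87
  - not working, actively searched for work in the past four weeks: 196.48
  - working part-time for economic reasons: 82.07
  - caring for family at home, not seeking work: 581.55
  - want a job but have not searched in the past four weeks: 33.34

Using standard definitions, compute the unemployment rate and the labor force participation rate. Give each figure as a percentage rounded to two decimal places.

Employed = 664.44 + 1,843.68 + 82.07 = 2,590.19 thousand (anyone who worked, including part-time for economic reasons, counts as employed).
Unemployed = 27.59 + 196.48 = 224.07 thousand (jobless and actively searching, or on temporary layoff).
Labor force = 2,590.19 + 224.07 = 2,814.26 thousand.
Not in labor force = 772.08 + 208.87 + 581.55 + 33.34 = 1,595.84 thousand (those not working and not actively searching are outside the labor force — including those who want a job but have given up searching).
Civilian working-age population = 2,814.26 + 1,595.84 = 4,410.10 thousand.
Unemployment rate = 224.07 / 2,814.26 = 7.96%.
Labor force participation rate = 2,814.26 / 4,410.10 = 63.81%.

Unemployment rate ≈ 7.96%; labor force participation rate ≈ 63.81%.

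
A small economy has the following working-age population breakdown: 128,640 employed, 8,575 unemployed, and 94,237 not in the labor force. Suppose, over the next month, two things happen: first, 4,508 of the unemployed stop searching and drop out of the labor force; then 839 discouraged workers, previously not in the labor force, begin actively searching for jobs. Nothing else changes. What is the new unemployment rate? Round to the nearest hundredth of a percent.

New unemployment rate ≈ 3.67%.

Initially, labor force = 128,640 + 8,575 = 137,215, so u = 8,575/137,215 = 6.25%.
After the first change, unemployed and labor force both fall by 4,508 → E = 128,640, U = 4,067, labor force = 132,707.
After the second change, unemployed and labor force both rise by 839 → E = 128,640, U = 4,906, labor force = 133,546.
New unemployment rate = 4,906 / 133,546 = 3.67%.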